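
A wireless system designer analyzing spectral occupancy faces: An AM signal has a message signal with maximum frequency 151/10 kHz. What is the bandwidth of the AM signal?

In AM (double-sideband), the bandwidth is twice the message frequency.
BW = 2 * f_m = 2 * 151/10 kHz = 151/5 kHz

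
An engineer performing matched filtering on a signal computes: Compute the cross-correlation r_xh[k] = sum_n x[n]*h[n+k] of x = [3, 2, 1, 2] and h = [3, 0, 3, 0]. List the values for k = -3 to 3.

Both sequences indexed from 0 and zero outside their support.
Lags with overlap: k = -3 to 3.
  r_xh[-3] = x[3]*h[0] = 6
  r_xh[-2] = x[2]*h[0] + x[3]*h[1] = 3
  r_xh[-1] = x[1]*h[0] + x[2]*h[1] + x[3]*h[2] = 12
  r_xh[0] = x[0]*h[0] + x[1]*h[1] + x[2]*h[2] + x[3]*h[3] = 12
  r_xh[1] = x[0]*h[1] + x[1]*h[2] + x[2]*h[3] = 6
  r_xh[2] = x[0]*h[2] + x[1]*h[3] = 9
  r_xh[3] = x[0]*h[3] = 0
r_xh = [6, 3, 12, 12, 6, 9, 0] (for k = -3, ..., 3)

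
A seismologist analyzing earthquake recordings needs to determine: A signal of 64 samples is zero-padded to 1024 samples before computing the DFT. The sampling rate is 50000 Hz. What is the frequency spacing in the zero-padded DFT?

Original DFT: N = 64, resolution = f_s/N = 50000/64 = 3125/4 Hz
Zero-padded DFT: N = 1024, resolution = f_s/N = 50000/1024 = 3125/64 Hz
Zero-padding interpolates the spectrum (finer frequency grid)
but does NOT improve the true spectral resolution (ability to resolve close frequencies).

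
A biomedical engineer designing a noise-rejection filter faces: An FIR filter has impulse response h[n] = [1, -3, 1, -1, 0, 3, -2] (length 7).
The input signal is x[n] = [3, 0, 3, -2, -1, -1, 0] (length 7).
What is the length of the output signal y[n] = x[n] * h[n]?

For linear convolution, the output length is:
len(y) = len(x) + len(h) - 1 = 7 + 7 - 1 = 13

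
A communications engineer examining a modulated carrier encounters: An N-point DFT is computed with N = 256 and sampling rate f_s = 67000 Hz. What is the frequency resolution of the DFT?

DFT frequency resolution = f_s / N
= 67000 / 256 = 8375/32 Hz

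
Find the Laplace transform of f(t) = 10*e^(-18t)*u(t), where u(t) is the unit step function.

Standard Laplace transform pair:
e^(-at)*u(t) <-> 1/(s+a)
With a = 18: L{10*e^(-18t)*u(t)} = 10/(s+18), ROC: Re(s) > -18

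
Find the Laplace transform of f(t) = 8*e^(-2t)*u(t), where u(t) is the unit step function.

Standard Laplace transform pair:
e^(-at)*u(t) <-> 1/(s+a)
With a = 2: L{8*e^(-2t)*u(t)} = 8/(s+2), ROC: Re(s) > -2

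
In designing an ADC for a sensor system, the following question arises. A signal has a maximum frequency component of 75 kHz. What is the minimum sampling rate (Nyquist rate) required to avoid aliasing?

By the Nyquist-Shannon sampling theorem,
the minimum sampling rate (Nyquist rate) must be at least 2 * f_max.
Nyquist rate = 2 * 75 kHz = 150 kHz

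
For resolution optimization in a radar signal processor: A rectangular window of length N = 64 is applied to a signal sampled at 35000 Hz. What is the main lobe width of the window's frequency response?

For a rectangular window of length N,
the main lobe width in frequency is 2*f_s/N.
= 2*35000/64 = 4375/4 Hz
This determines the minimum frequency separation for resolving two sinusoids.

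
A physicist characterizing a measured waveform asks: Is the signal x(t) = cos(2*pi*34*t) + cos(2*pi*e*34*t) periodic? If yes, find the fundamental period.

f1 = 34 Hz, f2 = 34*e Hz
Ratio f2/f1 = e, which is irrational.
Since the frequency ratio is irrational, no common period exists.
The signal is not periodic.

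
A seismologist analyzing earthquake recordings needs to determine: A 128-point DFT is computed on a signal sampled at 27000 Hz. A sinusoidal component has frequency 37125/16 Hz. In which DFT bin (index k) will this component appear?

DFT frequency resolution = f_s/N = 27000/128 = 3375/16 Hz
Bin index k = f_signal / resolution = 37125/16 / 3375/16 = 11
The signal frequency 37125/16 Hz falls in DFT bin k = 11.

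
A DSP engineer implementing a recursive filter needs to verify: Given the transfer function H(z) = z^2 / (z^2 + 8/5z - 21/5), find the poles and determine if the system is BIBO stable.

Poles are roots of the denominator: z^2 + 8/5z - 21/5 = 0.
Quadratic formula: z = [-(8/5) +/- sqrt((8/5)^2 - 4*(-21/5))] / 2
Discriminant = 64/25 + 84/5 = 484/25; sqrt = 22/5.
z = (-8/5 +/- 22/5) / 2 => z = 7/5 or z = -3.
|p1| = 7/5, |p2| = 3.
For BIBO stability, all poles must lie inside the unit circle (|p| < 1).
System is UNSTABLE since at least one |p| >= 1.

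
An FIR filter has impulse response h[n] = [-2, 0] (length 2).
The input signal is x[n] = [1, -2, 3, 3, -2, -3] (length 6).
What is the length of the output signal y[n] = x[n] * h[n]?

For linear convolution, the output length is:
len(y) = len(x) + len(h) - 1 = 6 + 2 - 1 = 7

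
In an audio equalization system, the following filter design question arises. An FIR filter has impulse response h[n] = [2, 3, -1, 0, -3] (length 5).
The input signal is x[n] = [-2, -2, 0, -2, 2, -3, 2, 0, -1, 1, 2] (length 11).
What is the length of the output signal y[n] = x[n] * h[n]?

For linear convolution, the output length is:
len(y) = len(x) + len(h) - 1 = 11 + 5 - 1 = 15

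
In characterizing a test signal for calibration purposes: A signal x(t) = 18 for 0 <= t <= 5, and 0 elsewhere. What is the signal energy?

Energy = integral of |x(t)|^2 dt over the signal duration
= 18^2 * 5 = 324 * 5 = 1620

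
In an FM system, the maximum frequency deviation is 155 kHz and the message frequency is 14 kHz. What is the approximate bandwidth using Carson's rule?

Carson's rule: BW = 2*(delta_f + f_m)
= 2*(155 + 14) kHz = 338 kHz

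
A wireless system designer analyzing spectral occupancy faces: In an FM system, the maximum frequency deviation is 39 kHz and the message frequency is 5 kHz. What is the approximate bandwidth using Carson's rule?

Carson's rule: BW = 2*(delta_f + f_m)
= 2*(39 + 5) kHz = 88 kHz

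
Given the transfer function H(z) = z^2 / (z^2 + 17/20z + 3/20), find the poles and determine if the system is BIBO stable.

Poles are roots of the denominator: z^2 + 17/20z + 3/20 = 0.
Quadratic formula: z = [-(17/20) +/- sqrt((17/20)^2 - 4*(3/20))] / 2
Discriminant = 289/400 - 3/5 = 49/400; sqrt = 7/20.
z = (-17/20 +/- 7/20) / 2 => z = -1/4 or z = -3/5.
|p1| = 1/4, |p2| = 3/5.
For BIBO stability, all poles must lie inside the unit circle (|p| < 1).
System is STABLE since both |p| < 1.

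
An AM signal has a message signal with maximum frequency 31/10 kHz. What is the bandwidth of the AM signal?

In AM (double-sideband), the bandwidth is twice the message frequency.
BW = 2 * f_m = 2 * 31/10 kHz = 31/5 kHz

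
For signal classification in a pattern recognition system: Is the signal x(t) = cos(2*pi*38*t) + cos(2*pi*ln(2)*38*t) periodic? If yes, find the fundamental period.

f1 = 38 Hz, f2 = 38*ln(2) Hz
Ratio f2/f1 = ln(2), which is irrational.
Since the frequency ratio is irrational, no common period exists.
The signal is not periodic.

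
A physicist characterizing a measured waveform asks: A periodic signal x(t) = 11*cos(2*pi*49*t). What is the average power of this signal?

Average power of A*cos(wt) is A^2/2.
P = 11^2 / 2 = 121/2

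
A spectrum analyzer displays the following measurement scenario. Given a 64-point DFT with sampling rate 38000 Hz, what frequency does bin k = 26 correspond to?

The frequency of DFT bin k is: f_k = k * f_s / N
f_26 = 26 * 38000 / 64 = 30875/2 Hz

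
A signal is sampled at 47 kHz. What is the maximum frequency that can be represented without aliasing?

The maximum frequency that can be represented without aliasing
is the Nyquist frequency: f_max = f_s / 2 = 47 kHz / 2 = 47/2 kHz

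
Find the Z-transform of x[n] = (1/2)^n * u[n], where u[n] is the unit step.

The Z-transform of a^n * u[n] is z/(z-a) for |z| > |a|.
Here a = 1/2, so X(z) = z/(z - (1/2)) = 2z/(2z - 1)
ROC: |z| > 1/2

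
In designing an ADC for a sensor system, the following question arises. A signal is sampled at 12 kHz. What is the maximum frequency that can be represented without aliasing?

The maximum frequency that can be represented without aliasing
is the Nyquist frequency: f_max = f_s / 2 = 12 kHz / 2 = 6 kHz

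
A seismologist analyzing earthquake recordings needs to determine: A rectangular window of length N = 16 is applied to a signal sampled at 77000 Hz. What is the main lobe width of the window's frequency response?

For a rectangular window of length N,
the main lobe width in frequency is 2*f_s/N.
= 2*77000/16 = 9625 Hz
This determines the minimum frequency separation for resolving two sinusoids.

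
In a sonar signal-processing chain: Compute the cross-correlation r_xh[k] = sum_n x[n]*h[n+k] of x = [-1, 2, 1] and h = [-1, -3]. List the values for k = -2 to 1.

Both sequences indexed from 0 and zero outside their support.
Lags with overlap: k = -2 to 1.
  r_xh[-2] = x[2]*h[0] = -1
  r_xh[-1] = x[1]*h[0] + x[2]*h[1] = -5
  r_xh[0] = x[0]*h[0] + x[1]*h[1] = -5
  r_xh[1] = x[0]*h[1] = 3
r_xh = [-1, -5, -5, 3] (for k = -2, ..., 1)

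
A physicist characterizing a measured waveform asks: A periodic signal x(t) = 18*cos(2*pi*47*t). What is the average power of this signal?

Average power of A*cos(wt) is A^2/2.
P = 18^2 / 2 = 324/2 = 162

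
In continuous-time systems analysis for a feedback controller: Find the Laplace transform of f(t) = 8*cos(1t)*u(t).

Standard pair: cos(wt)*u(t) <-> s/(s^2+w^2)
With w = 1: L{8*cos(1t)*u(t)} = 8s/(s^2+1)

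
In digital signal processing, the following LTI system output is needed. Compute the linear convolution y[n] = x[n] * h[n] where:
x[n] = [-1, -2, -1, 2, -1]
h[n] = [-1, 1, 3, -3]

y[n] = sum_k x[k]*h[n-k]. Output length = len(x) + len(h) - 1 = 5 + 4 - 1 = 8.
y[0] = -1*-1 = 1
y[1] = -2*-1 + -1*1 = 1
y[2] = -1*-1 + -2*1 + -1*3 = -4
y[3] = 2*-1 + -1*1 + -2*3 + -1*-3 = -6
y[4] = -1*-1 + 2*1 + -1*3 + -2*-3 = 6
y[5] = -1*1 + 2*3 + -1*-3 = 8
y[6] = -1*3 + 2*-3 = -9
y[7] = -1*-3 = 3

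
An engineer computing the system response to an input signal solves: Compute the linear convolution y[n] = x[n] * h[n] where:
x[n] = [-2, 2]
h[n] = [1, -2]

y[n] = sum_k x[k]*h[n-k]. Output length = len(x) + len(h) - 1 = 2 + 2 - 1 = 3.
y[0] = -2*1 = -2
y[1] = 2*1 + -2*-2 = 6
y[2] = 2*-2 = -4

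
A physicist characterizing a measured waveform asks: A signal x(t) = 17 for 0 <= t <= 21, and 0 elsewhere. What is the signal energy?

Energy = integral of |x(t)|^2 dt over the signal duration
= 17^2 * 21 = 289 * 21 = 6069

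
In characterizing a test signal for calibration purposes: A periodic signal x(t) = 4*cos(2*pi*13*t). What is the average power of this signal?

Average power of A*cos(wt) is A^2/2.
P = 4^2 / 2 = 16/2 = 8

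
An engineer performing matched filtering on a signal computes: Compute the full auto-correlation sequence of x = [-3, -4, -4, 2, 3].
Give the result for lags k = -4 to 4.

r_xx[k] = sum_m x[m]*x[m+k], indexed from 0, for k = -4 to 4:
  r_xx[-4] = x[4]*x[0] = -9
  r_xx[-3] = x[3]*x[0] + x[4]*x[1] = -18
  r_xx[-2] = x[2]*x[0] + x[3]*x[1] + x[4]*x[2] = -8
  r_xx[-1] = x[1]*x[0] + x[2]*x[1] + x[3]*x[2] + x[4]*x[3] = 26
  r_xx[0] = x[0]*x[0] + x[1]*x[1] + x[2]*x[2] + x[3]*x[3] + x[4]*x[4] = 54
  r_xx[1] = x[0]*x[1] + x[1]*x[2] + x[2]*x[3] + x[3]*x[4] = 26
  r_xx[2] = x[0]*x[2] + x[1]*x[3] + x[2]*x[4] = -8
  r_xx[3] = x[0]*x[3] + x[1]*x[4] = -18
  r_xx[4] = x[0]*x[4] = -9
r_xx = [-9, -18, -8, 26, 54, 26, -8, -18, -9]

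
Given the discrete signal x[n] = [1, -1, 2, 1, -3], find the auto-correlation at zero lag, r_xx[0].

The auto-correlation at zero lag r_xx[0] equals the signal energy.
r_xx[0] = sum of x[n]^2 = 1^2 + (-1)^2 + 2^2 + 1^2 + (-3)^2
= 1 + 1 + 4 + 1 + 9 = 16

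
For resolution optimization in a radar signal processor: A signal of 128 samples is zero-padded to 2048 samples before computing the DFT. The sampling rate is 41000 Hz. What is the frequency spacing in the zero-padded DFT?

Original DFT: N = 128, resolution = f_s/N = 41000/128 = 5125/16 Hz
Zero-padded DFT: N = 2048, resolution = f_s/N = 41000/2048 = 5125/256 Hz
Zero-padding interpolates the spectrum (finer frequency grid)
but does NOT improve the true spectral resolution (ability to resolve close frequencies).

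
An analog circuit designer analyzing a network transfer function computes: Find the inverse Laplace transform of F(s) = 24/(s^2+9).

Standard pair: w/(s^2+w^2) <-> sin(wt)*u(t)
Recognize w^2 = 9, so w = 3; numerator 24 = 8*3.
f(t) = 8*sin(3t)*u(t)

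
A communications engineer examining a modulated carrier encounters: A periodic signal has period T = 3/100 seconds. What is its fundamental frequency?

The fundamental frequency is the reciprocal of the period.
f = 1/T = 1/(3/100) = 100/3 Hz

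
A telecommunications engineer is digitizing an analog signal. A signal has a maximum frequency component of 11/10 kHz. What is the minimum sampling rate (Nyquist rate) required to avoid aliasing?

By the Nyquist-Shannon sampling theorem,
the minimum sampling rate (Nyquist rate) must be at least 2 * f_max.
Nyquist rate = 2 * 11/10 kHz = 11/5 kHz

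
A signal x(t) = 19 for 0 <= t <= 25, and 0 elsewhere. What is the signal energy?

Energy = integral of |x(t)|^2 dt over the signal duration
= 19^2 * 25 = 361 * 25 = 9025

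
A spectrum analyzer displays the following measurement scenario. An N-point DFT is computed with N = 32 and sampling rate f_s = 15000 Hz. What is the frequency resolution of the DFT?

DFT frequency resolution = f_s / N
= 15000 / 32 = 1875/4 Hz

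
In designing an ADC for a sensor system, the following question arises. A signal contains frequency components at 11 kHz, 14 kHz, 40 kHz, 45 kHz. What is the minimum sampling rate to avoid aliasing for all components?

The highest frequency component is f_max = 45 kHz.
Nyquist rate = 2 * f_max = 2 * 45 kHz = 90 kHz.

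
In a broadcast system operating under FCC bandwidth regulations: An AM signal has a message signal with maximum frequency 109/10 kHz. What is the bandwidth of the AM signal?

In AM (double-sideband), the bandwidth is twice the message frequency.
BW = 2 * f_m = 2 * 109/10 kHz = 109/5 kHz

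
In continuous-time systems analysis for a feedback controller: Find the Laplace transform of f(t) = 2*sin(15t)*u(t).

Standard pair: sin(wt)*u(t) <-> w/(s^2+w^2)
With w = 15: L{2*sin(15t)*u(t)} = 30/(s^2+225)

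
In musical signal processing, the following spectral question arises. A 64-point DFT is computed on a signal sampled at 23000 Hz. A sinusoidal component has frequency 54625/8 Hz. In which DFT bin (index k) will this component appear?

DFT frequency resolution = f_s/N = 23000/64 = 2875/8 Hz
Bin index k = f_signal / resolution = 54625/8 / 2875/8 = 19
The signal frequency 54625/8 Hz falls in DFT bin k = 19.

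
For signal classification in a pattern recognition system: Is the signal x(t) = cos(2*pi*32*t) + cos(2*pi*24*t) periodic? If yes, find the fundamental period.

f1 = 32 Hz, f2 = 24 Hz
Period T1 = 1/32, T2 = 1/24
Ratio T1/T2 = 24/32, which is rational.
The signal is periodic with fundamental period T = 1/GCD(32,24) = 1/8 s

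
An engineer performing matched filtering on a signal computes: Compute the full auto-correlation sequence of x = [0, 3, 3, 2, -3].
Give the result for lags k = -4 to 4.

r_xx[k] = sum_m x[m]*x[m+k], indexed from 0, for k = -4 to 4:
  r_xx[-4] = x[4]*x[0] = 0
  r_xx[-3] = x[3]*x[0] + x[4]*x[1] = -9
  r_xx[-2] = x[2]*x[0] + x[3]*x[1] + x[4]*x[2] = -3
  r_xx[-1] = x[1]*x[0] + x[2]*x[1] + x[3]*x[2] + x[4]*x[3] = 9
  r_xx[0] = x[0]*x[0] + x[1]*x[1] + x[2]*x[2] + x[3]*x[3] + x[4]*x[4] = 31
  r_xx[1] = x[0]*x[1] + x[1]*x[2] + x[2]*x[3] + x[3]*x[4] = 9
  r_xx[2] = x[0]*x[2] + x[1]*x[3] + x[2]*x[4] = -3
  r_xx[3] = x[0]*x[3] + x[1]*x[4] = -9
  r_xx[4] = x[0]*x[4] = 0
r_xx = [0, -9, -3, 9, 31, 9, -3, -9, 0]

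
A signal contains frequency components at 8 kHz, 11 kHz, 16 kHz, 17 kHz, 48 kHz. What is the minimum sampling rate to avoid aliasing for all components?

The highest frequency component is f_max = 48 kHz.
Nyquist rate = 2 * f_max = 2 * 48 kHz = 96 kHz.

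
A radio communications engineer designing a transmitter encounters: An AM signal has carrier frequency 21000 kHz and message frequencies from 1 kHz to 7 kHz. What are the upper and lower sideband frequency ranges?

Upper sideband (USB) = fc + [fm_low, fm_high] = 21000 + [1, 7] = [21001, 21007] kHz
Lower sideband (LSB) = fc - [fm_high, fm_low] = 21000 - [7, 1] = [20993, 20999] kHz
Total occupied spectrum: 20993 kHz to 21007 kHz (plus carrier at 21000 kHz)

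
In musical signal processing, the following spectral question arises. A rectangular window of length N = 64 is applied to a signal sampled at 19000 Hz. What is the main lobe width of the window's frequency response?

For a rectangular window of length N,
the main lobe width in frequency is 2*f_s/N.
= 2*19000/64 = 2375/4 Hz
This determines the minimum frequency separation for resolving two sinusoids.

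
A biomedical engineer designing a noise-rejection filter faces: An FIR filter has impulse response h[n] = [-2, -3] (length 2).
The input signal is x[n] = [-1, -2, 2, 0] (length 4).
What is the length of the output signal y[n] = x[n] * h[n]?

For linear convolution, the output length is:
len(y) = len(x) + len(h) - 1 = 4 + 2 - 1 = 5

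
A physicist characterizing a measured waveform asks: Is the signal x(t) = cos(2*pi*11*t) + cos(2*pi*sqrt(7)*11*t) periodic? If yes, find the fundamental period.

f1 = 11 Hz, f2 = 11*sqrt(7) Hz
Ratio f2/f1 = sqrt(7), which is irrational.
Since the frequency ratio is irrational, no common period exists.
The signal is not periodic.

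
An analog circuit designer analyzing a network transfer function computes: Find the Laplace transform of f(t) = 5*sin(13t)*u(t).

Standard pair: sin(wt)*u(t) <-> w/(s^2+w^2)
With w = 13: L{5*sin(13t)*u(t)} = 65/(s^2+169)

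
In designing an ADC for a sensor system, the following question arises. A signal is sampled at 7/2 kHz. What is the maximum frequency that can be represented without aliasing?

The maximum frequency that can be represented without aliasing
is the Nyquist frequency: f_max = f_s / 2 = 7/2 kHz / 2 = 7/4 kHz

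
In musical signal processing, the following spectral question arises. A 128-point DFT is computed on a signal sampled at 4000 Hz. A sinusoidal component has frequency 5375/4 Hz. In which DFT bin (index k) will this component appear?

DFT frequency resolution = f_s/N = 4000/128 = 125/4 Hz
Bin index k = f_signal / resolution = 5375/4 / 125/4 = 43
The signal frequency 5375/4 Hz falls in DFT bin k = 43.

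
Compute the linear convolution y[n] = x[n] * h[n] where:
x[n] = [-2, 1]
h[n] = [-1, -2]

y[n] = sum_k x[k]*h[n-k]. Output length = len(x) + len(h) - 1 = 2 + 2 - 1 = 3.
y[0] = -2*-1 = 2
y[1] = 1*-1 + -2*-2 = 3
y[2] = 1*-2 = -2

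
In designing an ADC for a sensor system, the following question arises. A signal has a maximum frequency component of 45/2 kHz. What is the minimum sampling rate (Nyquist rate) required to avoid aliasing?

By the Nyquist-Shannon sampling theorem,
the minimum sampling rate (Nyquist rate) must be at least 2 * f_max.
Nyquist rate = 2 * 45/2 kHz = 45 kHz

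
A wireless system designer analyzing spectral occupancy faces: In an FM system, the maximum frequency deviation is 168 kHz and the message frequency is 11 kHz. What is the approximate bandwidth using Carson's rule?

Carson's rule: BW = 2*(delta_f + f_m)
= 2*(168 + 11) kHz = 358 kHz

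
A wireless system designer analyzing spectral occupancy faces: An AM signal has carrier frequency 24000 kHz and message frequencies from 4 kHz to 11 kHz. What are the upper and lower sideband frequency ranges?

Upper sideband (USB) = fc + [fm_low, fm_high] = 24000 + [4, 11] = [24004, 24011] kHz
Lower sideband (LSB) = fc - [fm_high, fm_low] = 24000 - [11, 4] = [23989, 23996] kHz
Total occupied spectrum: 23989 kHz to 24011 kHz (plus carrier at 24000 kHz)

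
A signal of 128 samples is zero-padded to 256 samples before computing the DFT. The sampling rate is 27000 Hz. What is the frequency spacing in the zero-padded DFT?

Original DFT: N = 128, resolution = f_s/N = 27000/128 = 3375/16 Hz
Zero-padded DFT: N = 256, resolution = f_s/N = 27000/256 = 3375/32 Hz
Zero-padding interpolates the spectrum (finer frequency grid)
but does NOT improve the true spectral resolution (ability to resolve close frequencies).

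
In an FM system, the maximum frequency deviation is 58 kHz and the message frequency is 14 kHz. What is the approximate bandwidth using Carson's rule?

Carson's rule: BW = 2*(delta_f + f_m)
= 2*(58 + 14) kHz = 144 kHz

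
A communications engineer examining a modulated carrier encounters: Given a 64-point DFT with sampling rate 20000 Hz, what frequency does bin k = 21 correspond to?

The frequency of DFT bin k is: f_k = k * f_s / N
f_21 = 21 * 20000 / 64 = 13125/2 Hz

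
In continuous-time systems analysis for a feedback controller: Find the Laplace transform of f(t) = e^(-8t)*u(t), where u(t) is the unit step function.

Standard Laplace transform pair:
e^(-at)*u(t) <-> 1/(s+a)
With a = 8: L{e^(-8t)*u(t)} = 1/(s+8), ROC: Re(s) > -8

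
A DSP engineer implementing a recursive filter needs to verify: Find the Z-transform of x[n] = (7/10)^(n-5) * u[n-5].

Time-shifting property: if X(z) = Z{x[n]}, then Z{x[n-d]} = z^(-d) * X(z)
X(z) = z/(z - 7/10) for x[n] = (7/10)^n * u[n]
Z{x[n-5]} = z^(-5) * z/(z - 7/10) = z^(-4)/(z - 7/10)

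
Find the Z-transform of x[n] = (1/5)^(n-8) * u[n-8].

Time-shifting property: if X(z) = Z{x[n]}, then Z{x[n-d]} = z^(-d) * X(z)
X(z) = z/(z - 1/5) for x[n] = (1/5)^n * u[n]
Z{x[n-8]} = z^(-8) * z/(z - 1/5) = z^(-7)/(z - 1/5)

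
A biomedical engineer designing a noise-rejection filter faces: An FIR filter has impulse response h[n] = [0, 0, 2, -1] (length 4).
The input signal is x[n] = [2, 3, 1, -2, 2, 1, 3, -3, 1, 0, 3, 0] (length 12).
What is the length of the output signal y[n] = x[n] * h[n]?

For linear convolution, the output length is:
len(y) = len(x) + len(h) - 1 = 12 + 4 - 1 = 15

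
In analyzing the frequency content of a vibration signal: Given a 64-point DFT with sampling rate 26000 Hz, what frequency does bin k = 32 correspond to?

The frequency of DFT bin k is: f_k = k * f_s / N
f_32 = 32 * 26000 / 64 = 13000 Hz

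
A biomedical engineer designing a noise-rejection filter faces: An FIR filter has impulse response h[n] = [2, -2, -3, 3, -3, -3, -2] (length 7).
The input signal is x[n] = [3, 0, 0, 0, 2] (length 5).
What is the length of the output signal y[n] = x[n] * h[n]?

For linear convolution, the output length is:
len(y) = len(x) + len(h) - 1 = 5 + 7 - 1 = 11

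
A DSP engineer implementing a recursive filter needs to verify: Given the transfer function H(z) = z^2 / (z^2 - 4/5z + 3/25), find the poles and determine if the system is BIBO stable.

Poles are roots of the denominator: z^2 - 4/5z + 3/25 = 0.
Quadratic formula: z = [-(-4/5) +/- sqrt((-4/5)^2 - 4*(3/25))] / 2
Discriminant = 16/25 - 12/25 = 4/25; sqrt = 2/5.
z = (4/5 +/- 2/5) / 2 => z = 3/5 or z = 1/5.
|p1| = 3/5, |p2| = 1/5.
For BIBO stability, all poles must lie inside the unit circle (|p| < 1).
System is STABLE since both |p| < 1.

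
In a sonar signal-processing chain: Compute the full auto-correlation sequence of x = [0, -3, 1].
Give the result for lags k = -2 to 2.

r_xx[k] = sum_m x[m]*x[m+k], indexed from 0, for k = -2 to 2:
  r_xx[-2] = x[2]*x[0] = 0
  r_xx[-1] = x[1]*x[0] + x[2]*x[1] = -3
  r_xx[0] = x[0]*x[0] + x[1]*x[1] + x[2]*x[2] = 10
  r_xx[1] = x[0]*x[1] + x[1]*x[2] = -3
  r_xx[2] = x[0]*x[2] = 0
r_xx = [0, -3, 10, -3, 0]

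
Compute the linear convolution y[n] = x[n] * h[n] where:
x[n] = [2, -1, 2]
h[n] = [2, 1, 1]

y[n] = sum_k x[k]*h[n-k]. Output length = len(x) + len(h) - 1 = 3 + 3 - 1 = 5.
y[0] = 2*2 = 4
y[1] = -1*2 + 2*1 = 0
y[2] = 2*2 + -1*1 + 2*1 = 5
y[3] = 2*1 + -1*1 = 1
y[4] = 2*1 = 2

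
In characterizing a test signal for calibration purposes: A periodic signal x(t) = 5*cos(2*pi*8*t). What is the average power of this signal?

Average power of A*cos(wt) is A^2/2.
P = 5^2 / 2 = 25/2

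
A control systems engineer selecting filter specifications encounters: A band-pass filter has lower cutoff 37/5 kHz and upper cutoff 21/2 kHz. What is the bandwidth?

Bandwidth = f_high - f_low
= 21/2 kHz - 37/5 kHz = 31/10 kHz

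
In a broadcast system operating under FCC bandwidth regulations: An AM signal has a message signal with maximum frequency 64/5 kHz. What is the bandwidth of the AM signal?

In AM (double-sideband), the bandwidth is twice the message frequency.
BW = 2 * f_m = 2 * 64/5 kHz = 128/5 kHz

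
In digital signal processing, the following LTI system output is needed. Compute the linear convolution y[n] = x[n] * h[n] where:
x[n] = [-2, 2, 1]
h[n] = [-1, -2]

y[n] = sum_k x[k]*h[n-k]. Output length = len(x) + len(h) - 1 = 3 + 2 - 1 = 4.
y[0] = -2*-1 = 2
y[1] = 2*-1 + -2*-2 = 2
y[2] = 1*-1 + 2*-2 = -5
y[3] = 1*-2 = -2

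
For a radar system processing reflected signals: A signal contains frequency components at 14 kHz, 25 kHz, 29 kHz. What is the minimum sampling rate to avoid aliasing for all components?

The highest frequency component is f_max = 29 kHz.
Nyquist rate = 2 * f_max = 2 * 29 kHz = 58 kHz.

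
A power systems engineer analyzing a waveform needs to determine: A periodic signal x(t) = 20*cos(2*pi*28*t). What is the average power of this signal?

Average power of A*cos(wt) is A^2/2.
P = 20^2 / 2 = 400/2 = 200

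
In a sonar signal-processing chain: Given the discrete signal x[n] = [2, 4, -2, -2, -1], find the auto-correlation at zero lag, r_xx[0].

The auto-correlation at zero lag r_xx[0] equals the signal energy.
r_xx[0] = sum of x[n]^2 = 2^2 + 4^2 + (-2)^2 + (-2)^2 + (-1)^2
= 4 + 16 + 4 + 4 + 1 = 29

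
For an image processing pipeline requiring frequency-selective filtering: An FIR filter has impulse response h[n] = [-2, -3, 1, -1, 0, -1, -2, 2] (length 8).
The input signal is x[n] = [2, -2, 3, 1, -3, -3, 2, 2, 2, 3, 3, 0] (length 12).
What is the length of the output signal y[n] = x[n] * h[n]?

For linear convolution, the output length is:
len(y) = len(x) + len(h) - 1 = 12 + 8 - 1 = 19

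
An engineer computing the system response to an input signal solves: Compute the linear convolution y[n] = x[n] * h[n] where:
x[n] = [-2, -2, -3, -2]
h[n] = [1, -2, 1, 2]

y[n] = sum_k x[k]*h[n-k]. Output length = len(x) + len(h) - 1 = 4 + 4 - 1 = 7.
y[0] = -2*1 = -2
y[1] = -2*1 + -2*-2 = 2
y[2] = -3*1 + -2*-2 + -2*1 = -1
y[3] = -2*1 + -3*-2 + -2*1 + -2*2 = -2
y[4] = -2*-2 + -3*1 + -2*2 = -3
y[5] = -2*1 + -3*2 = -8
y[6] = -2*2 = -4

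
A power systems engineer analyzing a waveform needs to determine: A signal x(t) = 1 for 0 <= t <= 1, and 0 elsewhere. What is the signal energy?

Energy = integral of |x(t)|^2 dt over the signal duration
= 1^2 * 1 = 1 * 1 = 1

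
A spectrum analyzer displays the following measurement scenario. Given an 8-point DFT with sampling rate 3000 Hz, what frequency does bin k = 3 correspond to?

The frequency of DFT bin k is: f_k = k * f_s / N
f_3 = 3 * 3000 / 8 = 1125 Hz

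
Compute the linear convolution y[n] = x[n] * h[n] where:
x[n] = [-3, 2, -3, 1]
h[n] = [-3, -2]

y[n] = sum_k x[k]*h[n-k]. Output length = len(x) + len(h) - 1 = 4 + 2 - 1 = 5.
y[0] = -3*-3 = 9
y[1] = 2*-3 + -3*-2 = 0
y[2] = -3*-3 + 2*-2 = 5
y[3] = 1*-3 + -3*-2 = 3
y[4] = 1*-2 = -2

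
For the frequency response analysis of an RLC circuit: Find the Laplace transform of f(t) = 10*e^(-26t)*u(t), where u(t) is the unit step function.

Standard Laplace transform pair:
e^(-at)*u(t) <-> 1/(s+a)
With a = 26: L{10*e^(-26t)*u(t)} = 10/(s+26), ROC: Re(s) > -26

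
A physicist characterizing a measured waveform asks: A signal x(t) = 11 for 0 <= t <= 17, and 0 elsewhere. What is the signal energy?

Energy = integral of |x(t)|^2 dt over the signal duration
= 11^2 * 17 = 121 * 17 = 2057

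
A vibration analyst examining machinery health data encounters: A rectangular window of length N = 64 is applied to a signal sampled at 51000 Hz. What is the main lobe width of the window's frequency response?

For a rectangular window of length N,
the main lobe width in frequency is 2*f_s/N.
= 2*51000/64 = 6375/4 Hz
This determines the minimum frequency separation for resolving two sinusoids.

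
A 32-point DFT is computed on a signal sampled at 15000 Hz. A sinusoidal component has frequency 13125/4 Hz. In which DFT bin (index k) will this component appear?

DFT frequency resolution = f_s/N = 15000/32 = 1875/4 Hz
Bin index k = f_signal / resolution = 13125/4 / 1875/4 = 7
The signal frequency 13125/4 Hz falls in DFT bin k = 7.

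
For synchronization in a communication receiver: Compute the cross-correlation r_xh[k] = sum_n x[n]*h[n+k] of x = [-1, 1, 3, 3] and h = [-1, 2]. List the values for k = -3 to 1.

Both sequences indexed from 0 and zero outside their support.
Lags with overlap: k = -3 to 1.
  r_xh[-3] = x[3]*h[0] = -3
  r_xh[-2] = x[2]*h[0] + x[3]*h[1] = 3
  r_xh[-1] = x[1]*h[0] + x[2]*h[1] = 5
  r_xh[0] = x[0]*h[0] + x[1]*h[1] = 3
  r_xh[1] = x[0]*h[1] = -2
r_xh = [-3, 3, 5, 3, -2] (for k = -3, ..., 1)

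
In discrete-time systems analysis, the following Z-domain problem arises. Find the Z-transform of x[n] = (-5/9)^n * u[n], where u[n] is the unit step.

The Z-transform of a^n * u[n] is z/(z-a) for |z| > |a|.
Here a = -5/9, so X(z) = z/(z - (-5/9)) = 9z/(9z + 5)
ROC: |z| > 5/9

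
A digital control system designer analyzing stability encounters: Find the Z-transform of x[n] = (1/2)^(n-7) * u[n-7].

Time-shifting property: if X(z) = Z{x[n]}, then Z{x[n-d]} = z^(-d) * X(z)
X(z) = z/(z - 1/2) for x[n] = (1/2)^n * u[n]
Z{x[n-7]} = z^(-7) * z/(z - 1/2) = z^(-6)/(z - 1/2)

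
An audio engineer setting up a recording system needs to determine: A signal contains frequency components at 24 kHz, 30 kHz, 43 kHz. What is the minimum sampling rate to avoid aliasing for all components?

The highest frequency component is f_max = 43 kHz.
Nyquist rate = 2 * f_max = 2 * 43 kHz = 86 kHz.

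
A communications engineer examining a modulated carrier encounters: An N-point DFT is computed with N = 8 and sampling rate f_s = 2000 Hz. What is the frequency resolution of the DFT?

DFT frequency resolution = f_s / N
= 2000 / 8 = 250 Hz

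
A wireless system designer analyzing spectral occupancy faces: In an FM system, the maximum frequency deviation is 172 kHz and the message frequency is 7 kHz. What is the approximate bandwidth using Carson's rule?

Carson's rule: BW = 2*(delta_f + f_m)
= 2*(172 + 7) kHz = 358 kHz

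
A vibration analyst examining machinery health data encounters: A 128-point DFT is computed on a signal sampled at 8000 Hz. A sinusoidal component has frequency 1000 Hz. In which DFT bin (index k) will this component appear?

DFT frequency resolution = f_s/N = 8000/128 = 125/2 Hz
Bin index k = f_signal / resolution = 1000 / 125/2 = 16
The signal frequency 1000 Hz falls in DFT bin k = 16.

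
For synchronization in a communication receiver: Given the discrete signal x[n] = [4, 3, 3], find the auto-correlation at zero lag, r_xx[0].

The auto-correlation at zero lag r_xx[0] equals the signal energy.
r_xx[0] = sum of x[n]^2 = 4^2 + 3^2 + 3^2
= 16 + 9 + 9 = 34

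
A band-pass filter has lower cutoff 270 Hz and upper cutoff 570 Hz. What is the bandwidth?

Bandwidth = f_high - f_low
= 570 Hz - 270 Hz = 300 Hz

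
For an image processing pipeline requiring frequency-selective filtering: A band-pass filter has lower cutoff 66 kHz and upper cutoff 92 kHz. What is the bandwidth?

Bandwidth = f_high - f_low
= 92 kHz - 66 kHz = 26 kHz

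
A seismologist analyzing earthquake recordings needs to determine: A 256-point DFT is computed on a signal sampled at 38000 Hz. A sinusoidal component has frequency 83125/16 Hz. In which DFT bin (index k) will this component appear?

DFT frequency resolution = f_s/N = 38000/256 = 2375/16 Hz
Bin index k = f_signal / resolution = 83125/16 / 2375/16 = 35
The signal frequency 83125/16 Hz falls in DFT bin k = 35.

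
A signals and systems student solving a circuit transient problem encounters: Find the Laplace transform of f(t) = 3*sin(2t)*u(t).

Standard pair: sin(wt)*u(t) <-> w/(s^2+w^2)
With w = 2: L{3*sin(2t)*u(t)} = 6/(s^2+4)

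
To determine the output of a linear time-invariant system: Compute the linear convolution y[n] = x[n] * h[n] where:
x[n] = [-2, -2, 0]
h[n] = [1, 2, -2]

y[n] = sum_k x[k]*h[n-k]. Output length = len(x) + len(h) - 1 = 3 + 3 - 1 = 5.
y[0] = -2*1 = -2
y[1] = -2*1 + -2*2 = -6
y[2] = 0*1 + -2*2 + -2*-2 = 0
y[3] = 0*2 + -2*-2 = 4
y[4] = 0*-2 = 0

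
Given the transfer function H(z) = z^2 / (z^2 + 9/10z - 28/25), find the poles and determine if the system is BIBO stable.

Poles are roots of the denominator: z^2 + 9/10z - 28/25 = 0.
Quadratic formula: z = [-(9/10) +/- sqrt((9/10)^2 - 4*(-28/25))] / 2
Discriminant = 81/100 + 112/25 = 529/100; sqrt = 23/10.
z = (-9/10 +/- 23/10) / 2 => z = 7/10 or z = -8/5.
|p1| = 8/5, |p2| = 7/10.
For BIBO stability, all poles must lie inside the unit circle (|p| < 1).
System is UNSTABLE since at least one |p| >= 1.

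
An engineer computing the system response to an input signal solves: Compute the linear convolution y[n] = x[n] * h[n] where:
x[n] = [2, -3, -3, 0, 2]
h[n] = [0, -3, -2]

y[n] = sum_k x[k]*h[n-k]. Output length = len(x) + len(h) - 1 = 5 + 3 - 1 = 7.
y[0] = 2*0 = 0
y[1] = -3*0 + 2*-3 = -6
y[2] = -3*0 + -3*-3 + 2*-2 = 5
y[3] = 0*0 + -3*-3 + -3*-2 = 15
y[4] = 2*0 + 0*-3 + -3*-2 = 6
y[5] = 2*-3 + 0*-2 = -6
y[6] = 2*-2 = -4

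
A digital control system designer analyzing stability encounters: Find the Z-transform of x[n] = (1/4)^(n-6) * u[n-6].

Time-shifting property: if X(z) = Z{x[n]}, then Z{x[n-d]} = z^(-d) * X(z)
X(z) = z/(z - 1/4) for x[n] = (1/4)^n * u[n]
Z{x[n-6]} = z^(-6) * z/(z - 1/4) = z^(-5)/(z - 1/4)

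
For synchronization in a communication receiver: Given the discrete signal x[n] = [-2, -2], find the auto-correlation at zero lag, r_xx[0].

The auto-correlation at zero lag r_xx[0] equals the signal energy.
r_xx[0] = sum of x[n]^2 = (-2)^2 + (-2)^2
= 4 + 4 = 8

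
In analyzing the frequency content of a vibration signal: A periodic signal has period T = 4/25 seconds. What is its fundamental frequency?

The fundamental frequency is the reciprocal of the period.
f = 1/T = 1/(4/25) = 25/4 Hz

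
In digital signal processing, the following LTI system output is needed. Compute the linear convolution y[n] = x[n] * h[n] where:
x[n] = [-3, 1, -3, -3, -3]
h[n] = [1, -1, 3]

y[n] = sum_k x[k]*h[n-k]. Output length = len(x) + len(h) - 1 = 5 + 3 - 1 = 7.
y[0] = -3*1 = -3
y[1] = 1*1 + -3*-1 = 4
y[2] = -3*1 + 1*-1 + -3*3 = -13
y[3] = -3*1 + -3*-1 + 1*3 = 3
y[4] = -3*1 + -3*-1 + -3*3 = -9
y[5] = -3*-1 + -3*3 = -6
y[6] = -3*3 = -9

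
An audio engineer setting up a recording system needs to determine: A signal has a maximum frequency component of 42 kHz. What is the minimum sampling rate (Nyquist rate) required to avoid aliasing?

By the Nyquist-Shannon sampling theorem,
the minimum sampling rate (Nyquist rate) must be at least 2 * f_max.
Nyquist rate = 2 * 42 kHz = 84 kHz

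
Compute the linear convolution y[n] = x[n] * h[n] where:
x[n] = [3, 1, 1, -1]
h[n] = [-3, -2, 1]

y[n] = sum_k x[k]*h[n-k]. Output length = len(x) + len(h) - 1 = 4 + 3 - 1 = 6.
y[0] = 3*-3 = -9
y[1] = 1*-3 + 3*-2 = -9
y[2] = 1*-3 + 1*-2 + 3*1 = -2
y[3] = -1*-3 + 1*-2 + 1*1 = 2
y[4] = -1*-2 + 1*1 = 3
y[5] = -1*1 = -1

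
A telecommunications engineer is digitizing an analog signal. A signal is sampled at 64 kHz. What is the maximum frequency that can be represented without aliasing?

The maximum frequency that can be represented without aliasing
is the Nyquist frequency: f_max = f_s / 2 = 64 kHz / 2 = 32 kHz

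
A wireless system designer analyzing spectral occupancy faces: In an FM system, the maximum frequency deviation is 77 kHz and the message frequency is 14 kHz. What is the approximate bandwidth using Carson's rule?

Carson's rule: BW = 2*(delta_f + f_m)
= 2*(77 + 14) kHz = 182 kHz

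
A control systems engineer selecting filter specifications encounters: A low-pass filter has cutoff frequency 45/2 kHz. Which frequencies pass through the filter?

A low-pass filter passes all frequencies below the cutoff frequency 45/2 kHz and attenuates higher frequencies.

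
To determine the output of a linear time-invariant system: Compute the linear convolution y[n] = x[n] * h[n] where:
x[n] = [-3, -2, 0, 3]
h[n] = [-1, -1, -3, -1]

y[n] = sum_k x[k]*h[n-k]. Output length = len(x) + len(h) - 1 = 4 + 4 - 1 = 7.
y[0] = -3*-1 = 3
y[1] = -2*-1 + -3*-1 = 5
y[2] = 0*-1 + -2*-1 + -3*-3 = 11
y[3] = 3*-1 + 0*-1 + -2*-3 + -3*-1 = 6
y[4] = 3*-1 + 0*-3 + -2*-1 = -1
y[5] = 3*-3 + 0*-1 = -9
y[6] = 3*-1 = -3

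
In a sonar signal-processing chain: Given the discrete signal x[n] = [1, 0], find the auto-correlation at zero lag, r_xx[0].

The auto-correlation at zero lag r_xx[0] equals the signal energy.
r_xx[0] = sum of x[n]^2 = 1^2 + 0^2
= 1 + 0 = 1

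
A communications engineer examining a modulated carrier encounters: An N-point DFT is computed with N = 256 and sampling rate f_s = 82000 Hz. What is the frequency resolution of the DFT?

DFT frequency resolution = f_s / N
= 82000 / 256 = 5125/16 Hz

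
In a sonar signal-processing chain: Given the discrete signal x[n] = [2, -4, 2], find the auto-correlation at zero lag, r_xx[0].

The auto-correlation at zero lag r_xx[0] equals the signal energy.
r_xx[0] = sum of x[n]^2 = 2^2 + (-4)^2 + 2^2
= 4 + 16 + 4 = 24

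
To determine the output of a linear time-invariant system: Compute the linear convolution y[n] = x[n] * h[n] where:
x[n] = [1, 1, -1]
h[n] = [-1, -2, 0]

y[n] = sum_k x[k]*h[n-k]. Output length = len(x) + len(h) - 1 = 3 + 3 - 1 = 5.
y[0] = 1*-1 = -1
y[1] = 1*-1 + 1*-2 = -3
y[2] = -1*-1 + 1*-2 + 1*0 = -1
y[3] = -1*-2 + 1*0 = 2
y[4] = -1*0 = 0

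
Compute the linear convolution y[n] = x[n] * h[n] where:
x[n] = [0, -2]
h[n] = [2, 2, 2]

y[n] = sum_k x[k]*h[n-k]. Output length = len(x) + len(h) - 1 = 2 + 3 - 1 = 4.
y[0] = 0*2 = 0
y[1] = -2*2 + 0*2 = -4
y[2] = -2*2 + 0*2 = -4
y[3] = -2*2 = -4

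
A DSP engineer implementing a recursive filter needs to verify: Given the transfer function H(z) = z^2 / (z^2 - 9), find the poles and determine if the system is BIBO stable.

Poles are roots of the denominator: z^2 - 9 = 0.
Quadratic formula: z = [-(0) +/- sqrt((0)^2 - 4*(-9))] / 2
Discriminant = 0 + 36 = 36; sqrt = 6.
z = (0 +/- 6) / 2 => z = 3 or z = -3.
|p1| = 3, |p2| = 3.
For BIBO stability, all poles must lie inside the unit circle (|p| < 1).
System is UNSTABLE since at least one |p| >= 1.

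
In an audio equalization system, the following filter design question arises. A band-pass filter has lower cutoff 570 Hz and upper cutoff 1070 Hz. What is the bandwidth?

Bandwidth = f_high - f_low
= 1070 Hz - 570 Hz = 500 Hz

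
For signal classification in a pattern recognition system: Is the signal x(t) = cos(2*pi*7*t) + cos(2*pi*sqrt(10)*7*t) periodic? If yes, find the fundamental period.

f1 = 7 Hz, f2 = 7*sqrt(10) Hz
Ratio f2/f1 = sqrt(10), which is irrational.
Since the frequency ratio is irrational, no common period exists.
The signal is not periodic.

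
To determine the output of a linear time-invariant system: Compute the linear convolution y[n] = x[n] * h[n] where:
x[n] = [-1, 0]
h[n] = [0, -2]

y[n] = sum_k x[k]*h[n-k]. Output length = len(x) + len(h) - 1 = 2 + 2 - 1 = 3.
y[0] = -1*0 = 0
y[1] = 0*0 + -1*-2 = 2
y[2] = 0*-2 = 0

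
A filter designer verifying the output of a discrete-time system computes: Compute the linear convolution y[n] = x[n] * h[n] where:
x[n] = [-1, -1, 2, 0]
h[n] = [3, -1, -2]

y[n] = sum_k x[k]*h[n-k]. Output length = len(x) + len(h) - 1 = 4 + 3 - 1 = 6.
y[0] = -1*3 = -3
y[1] = -1*3 + -1*-1 = -2
y[2] = 2*3 + -1*-1 + -1*-2 = 9
y[3] = 0*3 + 2*-1 + -1*-2 = 0
y[4] = 0*-1 + 2*-2 = -4
y[5] = 0*-2 = 0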